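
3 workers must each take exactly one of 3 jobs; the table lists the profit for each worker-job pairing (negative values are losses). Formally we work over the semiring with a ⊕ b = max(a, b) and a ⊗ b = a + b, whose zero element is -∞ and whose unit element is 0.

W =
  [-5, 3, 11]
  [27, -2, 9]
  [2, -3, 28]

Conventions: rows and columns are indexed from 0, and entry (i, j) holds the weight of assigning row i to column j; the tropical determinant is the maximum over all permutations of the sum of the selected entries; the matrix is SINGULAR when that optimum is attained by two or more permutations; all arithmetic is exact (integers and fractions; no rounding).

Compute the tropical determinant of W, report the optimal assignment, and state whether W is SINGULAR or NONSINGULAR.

σ = (0, 1, 2): (-5) + (-2) + 28 = 21
σ = (0, 2, 1): (-5) + 9 + (-3) = 1
σ = (1, 0, 2): 3 + 27 + 28 = 58
σ = (1, 2, 0): 3 + 9 + 2 = 14
σ = (2, 0, 1): 11 + 27 + (-3) = 35
σ = (2, 1, 0): 11 + (-2) + 2 = 11
Optimal value attained by: σ = (1, 0, 2).
Answer: det⊕(W) = 58; verdict: NONSINGULAR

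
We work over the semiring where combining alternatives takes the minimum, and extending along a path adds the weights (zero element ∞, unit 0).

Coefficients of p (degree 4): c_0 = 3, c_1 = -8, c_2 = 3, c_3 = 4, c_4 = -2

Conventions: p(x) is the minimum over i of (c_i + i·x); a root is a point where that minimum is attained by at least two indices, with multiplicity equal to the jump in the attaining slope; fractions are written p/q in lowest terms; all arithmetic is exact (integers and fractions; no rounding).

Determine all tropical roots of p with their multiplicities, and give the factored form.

hull edge (i=0, c=3) to (i=1, c=-8): slope -11, span 1
hull edge (i=1, c=-8) to (i=4, c=-2): slope 2, span 3
Factored form: p(x) = -2 ⊗ (x ⊕ (-2)) ⊗ (x ⊕ (-2)) ⊗ (x ⊕ (-2)) ⊗ (x ⊕ 11)
Answer: roots = -2 (mult 3), 11 (mult 1)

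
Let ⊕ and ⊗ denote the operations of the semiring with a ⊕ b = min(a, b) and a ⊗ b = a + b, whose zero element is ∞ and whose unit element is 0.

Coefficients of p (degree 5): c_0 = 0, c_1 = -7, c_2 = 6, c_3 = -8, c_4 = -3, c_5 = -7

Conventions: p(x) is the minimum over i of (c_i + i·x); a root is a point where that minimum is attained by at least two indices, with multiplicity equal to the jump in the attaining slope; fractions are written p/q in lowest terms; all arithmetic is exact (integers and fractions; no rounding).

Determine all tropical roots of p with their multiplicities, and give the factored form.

hull edge (i=0, c=0) to (i=1, c=-7): slope -7, span 1
hull edge (i=1, c=-7) to (i=3, c=-8): slope -1/2, span 2
hull edge (i=3, c=-8) to (i=5, c=-7): slope 1/2, span 2
Factored form: p(x) = -7 ⊗ (x ⊕ (-1/2)) ⊗ (x ⊕ (-1/2)) ⊗ (x ⊕ 1/2) ⊗ (x ⊕ 1/2) ⊗ (x ⊕ 7)
Answer: roots = -1/2 (mult 2), 1/2 (mult 2), 7 (mult 1)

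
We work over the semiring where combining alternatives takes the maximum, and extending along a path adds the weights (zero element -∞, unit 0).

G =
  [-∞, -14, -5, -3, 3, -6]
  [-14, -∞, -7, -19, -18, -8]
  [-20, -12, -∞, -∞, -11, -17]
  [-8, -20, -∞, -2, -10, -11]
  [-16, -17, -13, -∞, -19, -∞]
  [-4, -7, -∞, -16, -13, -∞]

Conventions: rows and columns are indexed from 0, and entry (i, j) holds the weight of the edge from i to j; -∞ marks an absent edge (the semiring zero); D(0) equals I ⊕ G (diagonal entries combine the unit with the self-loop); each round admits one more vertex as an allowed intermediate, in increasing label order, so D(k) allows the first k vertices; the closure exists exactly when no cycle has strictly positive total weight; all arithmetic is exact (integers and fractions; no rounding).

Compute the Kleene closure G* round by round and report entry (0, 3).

D(0):
  [0, -14, -5, -3, 3, -6]
  [-14, 0, -7, -19, -18, -8]
  [-20, -12, 0, -∞, -11, -17]
  [-8, -20, -∞, 0, -10, -11]
  [-16, -17, -13, -∞, 0, -∞]
  [-4, -7, -∞, -16, -13, 0]
D(1):
  [0, -14, -5, -3, 3, -6]
  [-14, 0, -7, -17, -11, -8]
  [-20, -12, 0, -23, -11, -17]
  [-8, -20, -13, 0, -5, -11]
  [-16, -17, -13, -19, 0, -22]
  [-4, -7, -9, -7, -1, 0]
D(2):
  [0, -14, -5, -3, 3, -6]
  [-14, 0, -7, -17, -11, -8]
  [-20, -12, 0, -23, -11, -17]
  [-8, -20, -13, 0, -5, -11]
  [-16, -17, -13, -19, 0, -22]
  [-4, -7, -9, -7, -1, 0]
D(3):
  [0, -14, -5, -3, 3, -6]
  [-14, 0, -7, -17, -11, -8]
  [-20, -12, 0, -23, -11, -17]
  [-8, -20, -13, 0, -5, -11]
  [-16, -17, -13, -19, 0, -22]
  [-4, -7, -9, -7, -1, 0]
D(4):
  [0, -14, -5, -3, 3, -6]
  [-14, 0, -7, -17, -11, -8]
  [-20, -12, 0, -23, -11, -17]
  [-8, -20, -13, 0, -5, -11]
  [-16, -17, -13, -19, 0, -22]
  [-4, -7, -9, -7, -1, 0]
D(5):
  [0, -14, -5, -3, 3, -6]
  [-14, 0, -7, -17, -11, -8]
  [-20, -12, 0, -23, -11, -17]
  [-8, -20, -13, 0, -5, -11]
  [-16, -17, -13, -19, 0, -22]
  [-4, -7, -9, -7, -1, 0]
D(6):
  [0, -13, -5, -3, 3, -6]
  [-12, 0, -7, -15, -9, -8]
  [-20, -12, 0, -23, -11, -17]
  [-8, -18, -13, 0, -5, -11]
  [-16, -17, -13, -19, 0, -22]
  [-4, -7, -9, -7, -1, 0]
Answer: G*[0][3] = -3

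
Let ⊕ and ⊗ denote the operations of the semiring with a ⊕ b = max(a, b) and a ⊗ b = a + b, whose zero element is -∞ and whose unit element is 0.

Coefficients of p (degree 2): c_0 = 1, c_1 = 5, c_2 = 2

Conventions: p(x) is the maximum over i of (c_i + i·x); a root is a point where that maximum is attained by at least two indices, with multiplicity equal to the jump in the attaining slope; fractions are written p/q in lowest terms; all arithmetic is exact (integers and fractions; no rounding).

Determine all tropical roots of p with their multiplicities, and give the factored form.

hull edge (i=0, c=1) to (i=1, c=5): slope 4, span 1
hull edge (i=1, c=5) to (i=2, c=2): slope -3, span 1
Factored form: p(x) = 2 ⊗ (x ⊕ (-4)) ⊗ (x ⊕ 3)
Answer: roots = -4 (mult 1), 3 (mult 1)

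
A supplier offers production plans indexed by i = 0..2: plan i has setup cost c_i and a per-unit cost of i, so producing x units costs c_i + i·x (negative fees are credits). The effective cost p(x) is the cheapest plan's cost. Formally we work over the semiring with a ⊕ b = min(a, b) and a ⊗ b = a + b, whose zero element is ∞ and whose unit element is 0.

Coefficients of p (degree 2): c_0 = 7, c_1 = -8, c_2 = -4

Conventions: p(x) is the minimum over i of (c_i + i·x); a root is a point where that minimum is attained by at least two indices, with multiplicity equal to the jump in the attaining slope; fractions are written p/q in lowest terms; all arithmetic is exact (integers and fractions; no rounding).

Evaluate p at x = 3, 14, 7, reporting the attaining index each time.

p(3) = min(7+0·3=7, -8+1·3=-5, -4+2·3=2) = -5 (attained by i=1)
p(14) = min(7+0·14=7, -8+1·14=6, -4+2·14=24) = 6 (attained by i=1)
p(7) = min(7+0·7=7, -8+1·7=-1, -4+2·7=10) = -1 (attained by i=1)
Answer: p(3) = -5; p(14) = 6; p(7) = -1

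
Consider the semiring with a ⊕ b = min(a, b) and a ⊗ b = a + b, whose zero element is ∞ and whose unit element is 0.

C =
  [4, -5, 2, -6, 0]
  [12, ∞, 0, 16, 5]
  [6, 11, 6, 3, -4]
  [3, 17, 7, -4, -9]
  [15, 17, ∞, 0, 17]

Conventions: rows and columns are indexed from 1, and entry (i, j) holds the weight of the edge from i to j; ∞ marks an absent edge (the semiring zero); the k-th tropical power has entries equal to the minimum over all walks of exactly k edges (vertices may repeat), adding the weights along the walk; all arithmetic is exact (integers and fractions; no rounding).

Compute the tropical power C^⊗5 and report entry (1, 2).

C^⊗2:
  [-3, -1, -5, -10, -15]
  [6, 7, 6, 3, -4]
  [6, 1, 8, -4, -6]
  [-1, -2, 3, -9, -13]
  [3, 10, 7, -4, -9]
C^⊗3:
  [-7, -8, -3, -15, -19]
  [6, 1, 7, -4, -6]
  [-1, 1, 1, -8, -13]
  [-6, -6, -2, -13, -18]
  [-1, -2, 3, -9, -13]
C^⊗4:
  [-12, -12, -8, -19, -24]
  [-1, 1, 1, -8, -13]
  [-5, -6, -1, -13, -17]
  [-10, -11, -6, -18, -22]
  [-6, -6, -2, -13, -18]
C^⊗5:
  [-16, -17, -12, -24, -28]
  [-5, -6, -1, -13, -17]
  [-10, -10, -6, -17, -22]
  [-15, -15, -11, -22, -27]
  [-10, -11, -6, -18, -22]
Key observation: the optimum is the walk 1->4->5->4->1->2, with weight (-6) + (-9) + 0 + 3 + (-5) = -17.
Optimal value attained by: walk 1->4->5->4->1->2.
Answer: (C^⊗5)[1][2] = -17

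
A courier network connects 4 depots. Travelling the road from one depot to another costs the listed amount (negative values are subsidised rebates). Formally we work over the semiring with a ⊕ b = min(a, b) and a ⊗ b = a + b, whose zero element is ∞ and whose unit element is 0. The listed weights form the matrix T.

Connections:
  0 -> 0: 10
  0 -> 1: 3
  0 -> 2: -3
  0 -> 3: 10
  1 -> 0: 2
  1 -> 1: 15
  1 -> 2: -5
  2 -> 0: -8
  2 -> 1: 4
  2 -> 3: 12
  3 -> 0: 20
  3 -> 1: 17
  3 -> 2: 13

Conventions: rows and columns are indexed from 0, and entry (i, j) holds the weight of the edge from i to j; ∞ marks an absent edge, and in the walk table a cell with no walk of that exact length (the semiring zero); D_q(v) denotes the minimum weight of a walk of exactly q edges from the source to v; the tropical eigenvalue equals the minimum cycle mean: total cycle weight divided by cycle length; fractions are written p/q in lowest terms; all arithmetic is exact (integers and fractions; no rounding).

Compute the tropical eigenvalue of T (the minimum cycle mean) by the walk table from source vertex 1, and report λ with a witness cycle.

q=0: [∞, 0, ∞, ∞]
q=1: [2, 15, -5, ∞]
q=2: [-13, -1, -1, 7]
q=3: [-9, -10, -16, -3]
q=4: [-24, -12, -15, -4]
Optimal cycle mean attained by: cycle 0->2->0, total (-3) + (-8), length 2.
Answer: λ = -11/2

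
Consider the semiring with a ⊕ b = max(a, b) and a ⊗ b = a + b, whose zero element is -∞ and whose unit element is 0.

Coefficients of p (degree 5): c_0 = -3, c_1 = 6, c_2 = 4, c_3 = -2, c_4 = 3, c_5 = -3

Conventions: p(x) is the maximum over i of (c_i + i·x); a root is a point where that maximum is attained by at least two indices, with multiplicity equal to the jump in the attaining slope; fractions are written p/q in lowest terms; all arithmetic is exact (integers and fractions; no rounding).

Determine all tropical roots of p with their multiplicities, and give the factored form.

hull edge (i=0, c=-3) to (i=1, c=6): slope 9, span 1
hull edge (i=1, c=6) to (i=4, c=3): slope -1, span 3
hull edge (i=4, c=3) to (i=5, c=-3): slope -6, span 1
Factored form: p(x) = -3 ⊗ (x ⊕ (-9)) ⊗ (x ⊕ 1) ⊗ (x ⊕ 1) ⊗ (x ⊕ 1) ⊗ (x ⊕ 6)
Answer: roots = -9 (mult 1), 1 (mult 3), 6 (mult 1)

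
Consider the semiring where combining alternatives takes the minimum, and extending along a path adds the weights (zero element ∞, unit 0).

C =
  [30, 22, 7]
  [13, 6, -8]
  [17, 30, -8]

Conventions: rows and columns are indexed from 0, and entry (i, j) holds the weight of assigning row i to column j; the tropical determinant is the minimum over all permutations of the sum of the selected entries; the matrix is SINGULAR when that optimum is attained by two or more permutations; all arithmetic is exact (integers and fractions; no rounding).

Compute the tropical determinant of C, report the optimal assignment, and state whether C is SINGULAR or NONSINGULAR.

σ = (0, 1, 2): 30 + 6 + (-8) = 28
σ = (0, 2, 1): 30 + (-8) + 30 = 52
σ = (1, 0, 2): 22 + 13 + (-8) = 27
σ = (1, 2, 0): 22 + (-8) + 17 = 31
σ = (2, 0, 1): 7 + 13 + 30 = 50
σ = (2, 1, 0): 7 + 6 + 17 = 30
Optimal value attained by: σ = (1, 0, 2).
Answer: det⊕(C) = 27; verdict: NONSINGULAR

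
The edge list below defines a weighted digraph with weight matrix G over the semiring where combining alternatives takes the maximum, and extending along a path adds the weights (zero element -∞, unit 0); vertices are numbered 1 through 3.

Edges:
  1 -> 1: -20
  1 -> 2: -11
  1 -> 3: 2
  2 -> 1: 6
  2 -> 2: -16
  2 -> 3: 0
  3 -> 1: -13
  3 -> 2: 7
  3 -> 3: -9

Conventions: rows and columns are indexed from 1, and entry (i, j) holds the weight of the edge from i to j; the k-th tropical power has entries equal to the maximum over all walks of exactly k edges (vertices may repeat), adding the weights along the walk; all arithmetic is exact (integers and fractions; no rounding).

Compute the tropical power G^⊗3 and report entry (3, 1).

G^⊗2:
  [-5, 9, -7]
  [-10, 7, 8]
  [13, -2, 7]
G^⊗3:
  [15, 0, 9]
  [13, 15, 7]
  [4, 14, 15]
Key observation: the optimum is the walk 3->3->2->1, with weight (-9) + 7 + 6 = 4.
Optimal value attained by: walk 3->3->2->1.
Answer: (G^⊗3)[3][1] = 4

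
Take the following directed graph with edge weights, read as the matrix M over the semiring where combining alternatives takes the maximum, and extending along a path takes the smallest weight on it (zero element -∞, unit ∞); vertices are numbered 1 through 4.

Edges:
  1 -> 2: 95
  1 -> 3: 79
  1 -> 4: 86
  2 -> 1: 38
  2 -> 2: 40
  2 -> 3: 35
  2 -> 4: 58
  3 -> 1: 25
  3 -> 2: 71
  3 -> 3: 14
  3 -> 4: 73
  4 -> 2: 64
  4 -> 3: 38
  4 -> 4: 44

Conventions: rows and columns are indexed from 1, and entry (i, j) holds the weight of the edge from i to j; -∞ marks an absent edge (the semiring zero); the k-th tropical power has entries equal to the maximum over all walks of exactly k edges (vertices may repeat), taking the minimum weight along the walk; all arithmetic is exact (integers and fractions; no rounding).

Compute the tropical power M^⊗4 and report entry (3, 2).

M^⊗2:
  [38, 71, 38, 73]
  [38, 58, 38, 44]
  [38, 64, 38, 58]
  [38, 44, 38, 58]
M^⊗3:
  [38, 64, 38, 58]
  [38, 44, 38, 58]
  [38, 58, 38, 58]
  [38, 58, 38, 44]
M^⊗4:
  [38, 58, 38, 58]
  [38, 58, 38, 44]
  [38, 58, 38, 58]
  [38, 44, 38, 58]
Key observation: the optimum is the walk 3->4->2->4->2, with weight 73 min 64 min 58 min 64 = 58.
Optimal value attained by: walk 3->4->2->4->2.
Answer: (M^⊗4)[3][2] = 58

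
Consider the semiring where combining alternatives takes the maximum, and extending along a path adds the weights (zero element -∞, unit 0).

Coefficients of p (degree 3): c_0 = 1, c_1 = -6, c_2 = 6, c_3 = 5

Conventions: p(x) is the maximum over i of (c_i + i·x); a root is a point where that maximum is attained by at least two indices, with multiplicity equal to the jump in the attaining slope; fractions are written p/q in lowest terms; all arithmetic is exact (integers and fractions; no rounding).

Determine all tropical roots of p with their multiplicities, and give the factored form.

hull edge (i=0, c=1) to (i=2, c=6): slope 5/2, span 2
hull edge (i=2, c=6) to (i=3, c=5): slope -1, span 1
Factored form: p(x) = 5 ⊗ (x ⊕ (-5/2)) ⊗ (x ⊕ (-5/2)) ⊗ (x ⊕ 1)
Answer: roots = -5/2 (mult 2), 1 (mult 1)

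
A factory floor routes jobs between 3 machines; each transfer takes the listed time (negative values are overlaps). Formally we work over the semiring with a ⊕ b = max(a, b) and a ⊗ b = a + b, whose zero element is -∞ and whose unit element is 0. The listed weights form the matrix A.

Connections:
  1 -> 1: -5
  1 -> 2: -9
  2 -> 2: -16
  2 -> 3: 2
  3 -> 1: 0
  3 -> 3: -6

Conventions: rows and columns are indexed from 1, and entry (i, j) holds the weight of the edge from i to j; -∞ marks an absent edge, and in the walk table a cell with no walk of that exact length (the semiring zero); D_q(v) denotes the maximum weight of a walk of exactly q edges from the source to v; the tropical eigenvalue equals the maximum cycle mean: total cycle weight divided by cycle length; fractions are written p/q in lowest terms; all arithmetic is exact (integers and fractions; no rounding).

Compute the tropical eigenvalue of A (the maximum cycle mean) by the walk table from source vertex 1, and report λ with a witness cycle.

q=0: [0, -∞, -∞]
q=1: [-5, -9, -∞]
q=2: [-10, -14, -7]
q=3: [-7, -19, -12]
Optimal cycle mean attained by: cycle 1->2->3->1, total (-9) + 2 + 0, length 3.
Answer: λ = -7/3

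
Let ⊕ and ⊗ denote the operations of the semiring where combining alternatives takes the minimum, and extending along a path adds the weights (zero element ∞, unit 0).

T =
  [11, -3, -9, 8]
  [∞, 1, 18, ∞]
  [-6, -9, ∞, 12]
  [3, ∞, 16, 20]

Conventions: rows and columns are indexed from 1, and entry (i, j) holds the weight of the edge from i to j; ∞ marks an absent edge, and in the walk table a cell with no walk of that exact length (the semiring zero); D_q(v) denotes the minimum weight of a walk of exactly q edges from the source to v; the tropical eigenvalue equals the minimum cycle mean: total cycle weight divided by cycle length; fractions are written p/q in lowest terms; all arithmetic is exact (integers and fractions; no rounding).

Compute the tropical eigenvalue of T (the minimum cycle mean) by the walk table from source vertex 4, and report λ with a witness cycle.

q=0: [∞, ∞, ∞, 0]
q=1: [3, ∞, 16, 20]
q=2: [10, 0, -6, 11]
q=3: [-12, -15, 1, 6]
q=4: [-5, -15, -21, -4]
Optimal cycle mean attained by: cycle 1->3->1, total (-9) + (-6), length 2.
Answer: λ = -15/2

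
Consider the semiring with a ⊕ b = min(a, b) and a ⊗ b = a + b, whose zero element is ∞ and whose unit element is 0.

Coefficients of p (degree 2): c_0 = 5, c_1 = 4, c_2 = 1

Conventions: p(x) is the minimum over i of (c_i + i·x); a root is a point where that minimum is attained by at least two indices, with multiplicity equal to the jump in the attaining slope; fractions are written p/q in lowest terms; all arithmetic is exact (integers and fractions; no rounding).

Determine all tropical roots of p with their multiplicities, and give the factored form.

hull edge (i=0, c=5) to (i=2, c=1): slope -2, span 2
Factored form: p(x) = 1 ⊗ (x ⊕ 2) ⊗ (x ⊕ 2)
Answer: roots = 2 (mult 2)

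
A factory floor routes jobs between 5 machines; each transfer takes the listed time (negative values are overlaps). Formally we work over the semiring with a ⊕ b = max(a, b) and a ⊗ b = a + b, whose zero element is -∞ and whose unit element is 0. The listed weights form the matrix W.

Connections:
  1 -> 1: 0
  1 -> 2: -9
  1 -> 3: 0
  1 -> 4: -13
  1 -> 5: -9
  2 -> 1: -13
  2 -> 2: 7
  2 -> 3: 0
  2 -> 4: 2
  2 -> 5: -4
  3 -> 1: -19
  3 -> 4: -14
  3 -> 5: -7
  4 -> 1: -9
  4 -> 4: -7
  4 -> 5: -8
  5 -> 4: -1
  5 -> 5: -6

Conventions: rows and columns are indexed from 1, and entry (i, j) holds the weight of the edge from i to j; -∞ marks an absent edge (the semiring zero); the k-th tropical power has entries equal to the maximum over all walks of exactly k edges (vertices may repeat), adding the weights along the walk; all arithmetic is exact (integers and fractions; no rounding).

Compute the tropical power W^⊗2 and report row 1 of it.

W^⊗2:
  [0, -2, 0, -7, -7]
  [-6, 14, 7, 9, 3]
  [-19, -28, -19, -8, -13]
  [-9, -18, -9, -9, -14]
  [-10, -∞, -∞, -7, -9]
Answer: row 1 of W^⊗2 = [0, -2, 0, -7, -7]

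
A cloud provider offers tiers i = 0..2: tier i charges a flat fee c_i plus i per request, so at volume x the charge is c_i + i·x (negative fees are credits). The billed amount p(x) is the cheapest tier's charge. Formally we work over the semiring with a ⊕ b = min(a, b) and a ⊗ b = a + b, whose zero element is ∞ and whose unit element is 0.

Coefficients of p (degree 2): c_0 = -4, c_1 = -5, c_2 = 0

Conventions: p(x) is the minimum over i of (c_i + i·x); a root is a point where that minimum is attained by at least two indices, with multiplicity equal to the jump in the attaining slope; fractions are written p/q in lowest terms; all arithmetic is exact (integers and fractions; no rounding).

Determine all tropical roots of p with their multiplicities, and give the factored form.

hull edge (i=0, c=-4) to (i=1, c=-5): slope -1, span 1
hull edge (i=1, c=-5) to (i=2, c=0): slope 5, span 1
Factored form: p(x) = 0 ⊗ (x ⊕ (-5)) ⊗ (x ⊕ 1)
Answer: roots = -5 (mult 1), 1 (mult 1)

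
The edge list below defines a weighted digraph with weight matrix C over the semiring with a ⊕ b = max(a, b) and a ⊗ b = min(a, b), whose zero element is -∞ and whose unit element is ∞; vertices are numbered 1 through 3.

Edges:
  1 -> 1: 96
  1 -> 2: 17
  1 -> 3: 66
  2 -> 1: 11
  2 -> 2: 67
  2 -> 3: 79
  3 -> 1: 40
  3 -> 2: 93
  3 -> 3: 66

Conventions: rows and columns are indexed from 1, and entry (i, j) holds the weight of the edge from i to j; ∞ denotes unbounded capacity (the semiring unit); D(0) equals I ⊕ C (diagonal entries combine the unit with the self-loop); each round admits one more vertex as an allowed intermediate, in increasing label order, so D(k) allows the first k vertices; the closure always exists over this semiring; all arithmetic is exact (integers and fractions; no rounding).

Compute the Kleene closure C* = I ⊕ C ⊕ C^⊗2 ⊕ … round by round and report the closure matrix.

D(0):
  [∞, 17, 66]
  [11, ∞, 79]
  [40, 93, ∞]
D(1):
  [∞, 17, 66]
  [11, ∞, 79]
  [40, 93, ∞]
D(2):
  [∞, 17, 66]
  [11, ∞, 79]
  [40, 93, ∞]
D(3):
  [∞, 66, 66]
  [40, ∞, 79]
  [40, 93, ∞]
Answer: C* = [[∞, 66, 66], [40, ∞, 79], [40, 93, ∞]]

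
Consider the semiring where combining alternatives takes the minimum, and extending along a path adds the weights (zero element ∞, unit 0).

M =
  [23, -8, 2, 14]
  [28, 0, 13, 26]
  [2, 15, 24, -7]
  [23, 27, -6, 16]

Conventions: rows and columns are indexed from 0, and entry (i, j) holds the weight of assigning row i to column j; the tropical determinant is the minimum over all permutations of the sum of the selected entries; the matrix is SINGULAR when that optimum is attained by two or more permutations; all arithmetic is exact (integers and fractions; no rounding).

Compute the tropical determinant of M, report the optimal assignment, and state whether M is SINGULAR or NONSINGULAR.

σ = (0, 1, 2, 3): 23 + 0 + 24 + 16 = 63
σ = (0, 1, 3, 2): 23 + 0 + (-7) + (-6) = 10
σ = (0, 2, 1, 3): 23 + 13 + 15 + 16 = 67
σ = (0, 2, 3, 1): 23 + 13 + (-7) + 27 = 56
σ = (0, 3, 1, 2): 23 + 26 + 15 + (-6) = 58
σ = (0, 3, 2, 1): 23 + 26 + 24 + 27 = 100
σ = (1, 0, 2, 3): (-8) + 28 + 24 + 16 = 60
σ = (1, 0, 3, 2): (-8) + 28 + (-7) + (-6) = 7
σ = (1, 2, 0, 3): (-8) + 13 + 2 + 16 = 23
σ = (1, 2, 3, 0): (-8) + 13 + (-7) + 23 = 21
σ = (1, 3, 0, 2): (-8) + 26 + 2 + (-6) = 14
σ = (1, 3, 2, 0): (-8) + 26 + 24 + 23 = 65
σ = (2, 0, 1, 3): 2 + 28 + 15 + 16 = 61
σ = (2, 0, 3, 1): 2 + 28 + (-7) + 27 = 50
σ = (2, 1, 0, 3): 2 + 0 + 2 + 16 = 20
σ = (2, 1, 3, 0): 2 + 0 + (-7) + 23 = 18
σ = (2, 3, 0, 1): 2 + 26 + 2 + 27 = 57
σ = (2, 3, 1, 0): 2 + 26 + 15 + 23 = 66
σ = (3, 0, 1, 2): 14 + 28 + 15 + (-6) = 51
σ = (3, 0, 2, 1): 14 + 28 + 24 + 27 = 93
σ = (3, 1, 0, 2): 14 + 0 + 2 + (-6) = 10
σ = (3, 1, 2, 0): 14 + 0 + 24 + 23 = 61
σ = (3, 2, 0, 1): 14 + 13 + 2 + 27 = 56
σ = (3, 2, 1, 0): 14 + 13 + 15 + 23 = 65
Optimal value attained by: σ = (1, 0, 3, 2).
Answer: det⊕(M) = 7; verdict: NONSINGULAR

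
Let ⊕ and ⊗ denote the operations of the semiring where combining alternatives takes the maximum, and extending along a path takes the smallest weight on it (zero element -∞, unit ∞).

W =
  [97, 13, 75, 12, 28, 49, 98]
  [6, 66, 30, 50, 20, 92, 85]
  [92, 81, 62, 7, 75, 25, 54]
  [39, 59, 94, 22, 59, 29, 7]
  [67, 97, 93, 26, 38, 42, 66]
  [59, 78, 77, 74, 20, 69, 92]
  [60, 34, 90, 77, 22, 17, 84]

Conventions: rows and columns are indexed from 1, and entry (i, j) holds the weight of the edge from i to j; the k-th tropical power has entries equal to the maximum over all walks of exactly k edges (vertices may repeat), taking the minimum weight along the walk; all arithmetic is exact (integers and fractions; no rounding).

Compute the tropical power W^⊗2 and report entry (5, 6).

W^⊗2:
  [97, 75, 90, 77, 75, 49, 97]
  [60, 78, 85, 77, 50, 69, 92]
  [92, 75, 75, 54, 62, 81, 92]
  [92, 81, 62, 50, 75, 59, 59]
  [92, 81, 67, 66, 75, 92, 85]
  [77, 77, 90, 77, 75, 78, 84]
  [90, 81, 84, 77, 75, 49, 84]
Key observation: the optimum is the walk 5->2->6, with weight 97 min 92 = 92.
Optimal value attained by: walk 5->2->6.
Answer: (W^⊗2)[5][6] = 92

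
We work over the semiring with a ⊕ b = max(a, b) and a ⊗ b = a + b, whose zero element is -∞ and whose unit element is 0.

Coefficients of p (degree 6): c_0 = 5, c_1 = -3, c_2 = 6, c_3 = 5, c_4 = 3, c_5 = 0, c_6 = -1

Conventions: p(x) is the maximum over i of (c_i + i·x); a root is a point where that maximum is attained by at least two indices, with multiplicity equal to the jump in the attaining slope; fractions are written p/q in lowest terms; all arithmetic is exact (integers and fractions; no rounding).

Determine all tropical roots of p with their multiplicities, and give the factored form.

hull edge (i=0, c=5) to (i=2, c=6): slope 1/2, span 2
hull edge (i=2, c=6) to (i=3, c=5): slope -1, span 1
hull edge (i=3, c=5) to (i=6, c=-1): slope -2, span 3
Factored form: p(x) = -1 ⊗ (x ⊕ (-1/2)) ⊗ (x ⊕ (-1/2)) ⊗ (x ⊕ 1) ⊗ (x ⊕ 2) ⊗ (x ⊕ 2) ⊗ (x ⊕ 2)
Answer: roots = -1/2 (mult 2), 1 (mult 1), 2 (mult 3)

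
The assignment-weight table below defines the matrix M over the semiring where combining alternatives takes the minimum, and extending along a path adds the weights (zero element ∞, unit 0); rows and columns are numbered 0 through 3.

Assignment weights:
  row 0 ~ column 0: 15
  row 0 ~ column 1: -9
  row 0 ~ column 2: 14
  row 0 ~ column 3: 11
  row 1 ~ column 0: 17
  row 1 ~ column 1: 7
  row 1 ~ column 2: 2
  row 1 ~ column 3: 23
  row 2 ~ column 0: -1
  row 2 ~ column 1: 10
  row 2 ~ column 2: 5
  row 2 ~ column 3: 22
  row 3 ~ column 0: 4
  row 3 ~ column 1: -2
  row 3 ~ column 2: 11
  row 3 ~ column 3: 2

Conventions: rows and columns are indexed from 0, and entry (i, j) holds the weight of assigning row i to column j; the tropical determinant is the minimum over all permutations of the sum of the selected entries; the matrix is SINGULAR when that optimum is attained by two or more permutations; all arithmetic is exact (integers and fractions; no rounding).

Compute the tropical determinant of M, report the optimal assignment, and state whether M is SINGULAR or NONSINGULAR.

σ = (0, 1, 2, 3): 15 + 7 + 5 + 2 = 29
σ = (0, 1, 3, 2): 15 + 7 + 22 + 11 = 55
σ = (0, 2, 1, 3): 15 + 2 + 10 + 2 = 29
σ = (0, 2, 3, 1): 15 + 2 + 22 + (-2) = 37
σ = (0, 3, 1, 2): 15 + 23 + 10 + 11 = 59
σ = (0, 3, 2, 1): 15 + 23 + 5 + (-2) = 41
σ = (1, 0, 2, 3): (-9) + 17 + 5 + 2 = 15
σ = (1, 0, 3, 2): (-9) + 17 + 22 + 11 = 41
σ = (1, 2, 0, 3): (-9) + 2 + (-1) + 2 = -6
σ = (1, 2, 3, 0): (-9) + 2 + 22 + 4 = 19
σ = (1, 3, 0, 2): (-9) + 23 + (-1) + 11 = 24
σ = (1, 3, 2, 0): (-9) + 23 + 5 + 4 = 23
σ = (2, 0, 1, 3): 14 + 17 + 10 + 2 = 43
σ = (2, 0, 3, 1): 14 + 17 + 22 + (-2) = 51
σ = (2, 1, 0, 3): 14 + 7 + (-1) + 2 = 22
σ = (2, 1, 3, 0): 14 + 7 + 22 + 4 = 47
σ = (2, 3, 0, 1): 14 + 23 + (-1) + (-2) = 34
σ = (2, 3, 1, 0): 14 + 23 + 10 + 4 = 51
σ = (3, 0, 1, 2): 11 + 17 + 10 + 11 = 49
σ = (3, 0, 2, 1): 11 + 17 + 5 + (-2) = 31
σ = (3, 1, 0, 2): 11 + 7 + (-1) + 11 = 28
σ = (3, 1, 2, 0): 11 + 7 + 5 + 4 = 27
σ = (3, 2, 0, 1): 11 + 2 + (-1) + (-2) = 10
σ = (3, 2, 1, 0): 11 + 2 + 10 + 4 = 27
Optimal value attained by: σ = (1, 2, 0, 3).
Answer: det⊕(M) = -6; verdict: NONSINGULAR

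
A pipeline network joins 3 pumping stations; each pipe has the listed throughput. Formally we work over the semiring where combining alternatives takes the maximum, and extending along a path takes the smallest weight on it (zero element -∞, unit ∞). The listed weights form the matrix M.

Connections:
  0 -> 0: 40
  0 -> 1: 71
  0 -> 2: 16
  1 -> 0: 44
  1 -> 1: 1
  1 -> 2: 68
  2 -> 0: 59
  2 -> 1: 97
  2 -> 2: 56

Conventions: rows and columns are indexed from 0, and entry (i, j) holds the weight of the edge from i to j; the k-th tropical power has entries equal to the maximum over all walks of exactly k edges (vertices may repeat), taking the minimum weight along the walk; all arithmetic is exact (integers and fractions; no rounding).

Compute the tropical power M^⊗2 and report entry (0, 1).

M^⊗2:
  [44, 40, 68]
  [59, 68, 56]
  [56, 59, 68]
Key observation: the optimum is the walk 0->0->1, with weight 40 min 71 = 40.
Optimal value attained by: walk 0->0->1.
Answer: (M^⊗2)[0][1] = 40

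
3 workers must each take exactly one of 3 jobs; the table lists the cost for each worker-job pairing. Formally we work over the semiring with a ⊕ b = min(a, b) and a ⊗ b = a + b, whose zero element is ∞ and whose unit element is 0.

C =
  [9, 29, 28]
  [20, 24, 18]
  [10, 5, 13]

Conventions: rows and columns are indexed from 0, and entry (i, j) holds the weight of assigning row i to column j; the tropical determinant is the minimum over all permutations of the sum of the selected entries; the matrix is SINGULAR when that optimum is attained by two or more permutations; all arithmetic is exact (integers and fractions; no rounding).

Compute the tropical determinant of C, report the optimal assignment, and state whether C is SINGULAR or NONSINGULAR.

σ = (0, 1, 2): 9 + 24 + 13 = 46
σ = (0, 2, 1): 9 + 18 + 5 = 32
σ = (1, 0, 2): 29 + 20 + 13 = 62
σ = (1, 2, 0): 29 + 18 + 10 = 57
σ = (2, 0, 1): 28 + 20 + 5 = 53
σ = (2, 1, 0): 28 + 24 + 10 = 62
Optimal value attained by: σ = (0, 2, 1).
Answer: det⊕(C) = 32; verdict: NONSINGULAR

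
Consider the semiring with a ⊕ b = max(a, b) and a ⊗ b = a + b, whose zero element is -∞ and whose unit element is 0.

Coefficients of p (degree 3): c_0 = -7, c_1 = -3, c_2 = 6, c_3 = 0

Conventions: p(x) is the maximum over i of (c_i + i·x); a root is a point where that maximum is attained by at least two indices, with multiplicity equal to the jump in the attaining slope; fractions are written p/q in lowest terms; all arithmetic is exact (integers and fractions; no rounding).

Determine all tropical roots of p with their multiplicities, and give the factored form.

hull edge (i=0, c=-7) to (i=2, c=6): slope 13/2, span 2
hull edge (i=2, c=6) to (i=3, c=0): slope -6, span 1
Factored form: p(x) = 0 ⊗ (x ⊕ (-13/2)) ⊗ (x ⊕ (-13/2)) ⊗ (x ⊕ 6)
Answer: roots = -13/2 (mult 2), 6 (mult 1)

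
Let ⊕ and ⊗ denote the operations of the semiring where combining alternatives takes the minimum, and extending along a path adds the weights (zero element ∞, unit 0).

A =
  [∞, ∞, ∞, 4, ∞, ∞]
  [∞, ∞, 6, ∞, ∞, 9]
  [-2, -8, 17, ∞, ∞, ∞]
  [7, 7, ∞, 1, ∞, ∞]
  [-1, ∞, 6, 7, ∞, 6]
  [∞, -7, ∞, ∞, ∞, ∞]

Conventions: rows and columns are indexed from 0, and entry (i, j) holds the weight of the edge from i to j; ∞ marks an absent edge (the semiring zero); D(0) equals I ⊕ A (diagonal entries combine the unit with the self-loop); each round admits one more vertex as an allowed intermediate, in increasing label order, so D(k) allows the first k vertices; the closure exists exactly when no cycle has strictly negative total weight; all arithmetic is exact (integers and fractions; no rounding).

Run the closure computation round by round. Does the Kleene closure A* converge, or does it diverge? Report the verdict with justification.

D(0):
  [0, ∞, ∞, 4, ∞, ∞]
  [∞, 0, 6, ∞, ∞, 9]
  [-2, -8, 0, ∞, ∞, ∞]
  [7, 7, ∞, 0, ∞, ∞]
  [-1, ∞, 6, 7, 0, 6]
  [∞, -7, ∞, ∞, ∞, 0]
D(1):
  [0, ∞, ∞, 4, ∞, ∞]
  [∞, 0, 6, ∞, ∞, 9]
  [-2, -8, 0, 2, ∞, ∞]
  [7, 7, ∞, 0, ∞, ∞]
  [-1, ∞, 6, 3, 0, 6]
  [∞, -7, ∞, ∞, ∞, 0]
Detection: at round 2, diagonal entry (2, 2) turns strictly negative.
Key observation: the cycle 2->1->2 has total weight (-8) + 6, which is strictly negative.
Answer: DIVERGES — negative cycle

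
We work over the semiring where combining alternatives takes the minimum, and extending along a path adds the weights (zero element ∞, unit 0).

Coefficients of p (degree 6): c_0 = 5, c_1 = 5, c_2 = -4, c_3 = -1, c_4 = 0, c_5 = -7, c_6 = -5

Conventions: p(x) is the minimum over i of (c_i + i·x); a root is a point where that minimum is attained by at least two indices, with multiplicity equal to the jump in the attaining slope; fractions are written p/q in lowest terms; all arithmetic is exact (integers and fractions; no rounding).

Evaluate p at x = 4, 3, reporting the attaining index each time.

p(4) = min(5+0·4=5, 5+1·4=9, -4+2·4=4, -1+3·4=11, 0+4·4=16, -7+5·4=13, -5+6·4=19) = 4 (attained by i=2)
p(3) = min(5+0·3=5, 5+1·3=8, -4+2·3=2, -1+3·3=8, 0+4·3=12, -7+5·3=8, -5+6·3=13) = 2 (attained by i=2)
Answer: p(4) = 4; p(3) = 2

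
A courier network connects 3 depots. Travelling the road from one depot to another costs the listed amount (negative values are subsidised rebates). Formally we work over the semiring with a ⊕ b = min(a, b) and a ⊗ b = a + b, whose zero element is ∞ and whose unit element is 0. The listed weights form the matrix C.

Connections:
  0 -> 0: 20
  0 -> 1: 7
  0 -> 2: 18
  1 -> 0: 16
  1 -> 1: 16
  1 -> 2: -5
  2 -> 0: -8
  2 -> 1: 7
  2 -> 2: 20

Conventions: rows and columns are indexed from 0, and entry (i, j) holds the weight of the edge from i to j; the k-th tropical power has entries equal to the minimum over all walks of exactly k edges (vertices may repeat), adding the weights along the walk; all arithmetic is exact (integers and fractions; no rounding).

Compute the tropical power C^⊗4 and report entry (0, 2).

C^⊗2:
  [10, 23, 2]
  [-13, 2, 11]
  [12, -1, 2]
C^⊗3:
  [-6, 9, 18]
  [3, -6, -3]
  [-6, 9, -6]
C^⊗4:
  [10, 1, 4]
  [-11, 4, -11]
  [-14, 1, 4]
Key observation: the optimum is the walk 0->1->2->1->2, with weight 7 + (-5) + 7 + (-5) = 4.
Optimal value attained by: walk 0->1->2->1->2.
Answer: (C^⊗4)[0][2] = 4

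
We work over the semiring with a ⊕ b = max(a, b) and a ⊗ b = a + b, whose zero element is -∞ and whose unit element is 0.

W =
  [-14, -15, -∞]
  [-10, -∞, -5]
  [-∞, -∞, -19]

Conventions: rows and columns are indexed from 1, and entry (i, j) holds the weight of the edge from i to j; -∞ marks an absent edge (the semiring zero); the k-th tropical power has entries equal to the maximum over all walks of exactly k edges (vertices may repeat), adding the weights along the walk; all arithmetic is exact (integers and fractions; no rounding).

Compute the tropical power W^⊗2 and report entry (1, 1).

W^⊗2:
  [-25, -29, -20]
  [-24, -25, -24]
  [-∞, -∞, -38]
Key observation: the optimum is the walk 1->2->1, with weight (-15) + (-10) = -25.
Optimal value attained by: walk 1->2->1.
Answer: (W^⊗2)[1][1] = -25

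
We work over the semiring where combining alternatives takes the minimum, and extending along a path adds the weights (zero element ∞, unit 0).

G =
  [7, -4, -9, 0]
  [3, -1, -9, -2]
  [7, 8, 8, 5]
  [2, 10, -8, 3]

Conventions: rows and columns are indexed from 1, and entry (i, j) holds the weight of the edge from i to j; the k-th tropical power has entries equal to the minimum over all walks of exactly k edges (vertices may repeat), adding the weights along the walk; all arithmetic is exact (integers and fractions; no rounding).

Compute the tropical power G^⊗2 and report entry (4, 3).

G^⊗2:
  [-2, -5, -13, -6]
  [-2, -2, -10, -4]
  [7, 3, -3, 6]
  [-1, -2, -7, -3]
Key observation: the optimum is the walk 4->1->3, with weight 2 + (-9) = -7.
Optimal value attained by: walk 4->1->3.
Answer: (G^⊗2)[4][3] = -7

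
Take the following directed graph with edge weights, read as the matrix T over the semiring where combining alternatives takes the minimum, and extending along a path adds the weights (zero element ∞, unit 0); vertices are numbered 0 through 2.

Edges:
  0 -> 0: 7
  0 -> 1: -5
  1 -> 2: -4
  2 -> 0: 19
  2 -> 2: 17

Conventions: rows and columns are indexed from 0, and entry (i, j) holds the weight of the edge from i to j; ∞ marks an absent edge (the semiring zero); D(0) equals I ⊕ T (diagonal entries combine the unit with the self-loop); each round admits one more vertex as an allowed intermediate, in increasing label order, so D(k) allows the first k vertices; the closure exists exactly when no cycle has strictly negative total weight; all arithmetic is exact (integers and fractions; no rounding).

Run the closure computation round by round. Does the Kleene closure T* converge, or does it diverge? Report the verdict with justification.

D(0):
  [0, -5, ∞]
  [∞, 0, -4]
  [19, ∞, 0]
D(1):
  [0, -5, ∞]
  [∞, 0, -4]
  [19, 14, 0]
D(2):
  [0, -5, -9]
  [∞, 0, -4]
  [19, 14, 0]
D(3):
  [0, -5, -9]
  [15, 0, -4]
  [19, 14, 0]
Key observation: every diagonal entry stays at the unit through all rounds, so no improving cycle exists.
Answer: CONVERGES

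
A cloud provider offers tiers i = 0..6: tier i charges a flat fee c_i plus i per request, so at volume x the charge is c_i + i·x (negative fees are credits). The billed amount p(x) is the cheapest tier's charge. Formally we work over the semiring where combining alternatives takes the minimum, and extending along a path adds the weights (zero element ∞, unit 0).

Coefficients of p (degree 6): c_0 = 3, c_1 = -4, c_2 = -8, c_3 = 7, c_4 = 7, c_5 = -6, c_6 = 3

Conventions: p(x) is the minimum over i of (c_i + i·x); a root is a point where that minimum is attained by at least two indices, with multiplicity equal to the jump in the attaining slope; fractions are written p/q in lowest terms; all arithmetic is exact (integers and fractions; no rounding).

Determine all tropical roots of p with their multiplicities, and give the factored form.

hull edge (i=0, c=3) to (i=1, c=-4): slope -7, span 1
hull edge (i=1, c=-4) to (i=2, c=-8): slope -4, span 1
hull edge (i=2, c=-8) to (i=5, c=-6): slope 2/3, span 3
hull edge (i=5, c=-6) to (i=6, c=3): slope 9, span 1
Factored form: p(x) = 3 ⊗ (x ⊕ (-9)) ⊗ (x ⊕ (-2/3)) ⊗ (x ⊕ (-2/3)) ⊗ (x ⊕ (-2/3)) ⊗ (x ⊕ 4) ⊗ (x ⊕ 7)
Answer: roots = -9 (mult 1), -2/3 (mult 3), 4 (mult 1), 7 (mult 1)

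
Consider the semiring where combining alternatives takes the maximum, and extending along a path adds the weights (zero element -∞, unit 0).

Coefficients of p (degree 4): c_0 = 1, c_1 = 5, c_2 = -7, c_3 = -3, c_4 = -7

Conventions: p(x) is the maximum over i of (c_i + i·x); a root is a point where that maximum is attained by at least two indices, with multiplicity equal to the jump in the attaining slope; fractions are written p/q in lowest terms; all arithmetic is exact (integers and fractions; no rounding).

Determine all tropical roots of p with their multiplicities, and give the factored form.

hull edge (i=0, c=1) to (i=1, c=5): slope 4, span 1
hull edge (i=1, c=5) to (i=4, c=-7): slope -4, span 3
Factored form: p(x) = -7 ⊗ (x ⊕ (-4)) ⊗ (x ⊕ 4) ⊗ (x ⊕ 4) ⊗ (x ⊕ 4)
Answer: roots = -4 (mult 1), 4 (mult 3)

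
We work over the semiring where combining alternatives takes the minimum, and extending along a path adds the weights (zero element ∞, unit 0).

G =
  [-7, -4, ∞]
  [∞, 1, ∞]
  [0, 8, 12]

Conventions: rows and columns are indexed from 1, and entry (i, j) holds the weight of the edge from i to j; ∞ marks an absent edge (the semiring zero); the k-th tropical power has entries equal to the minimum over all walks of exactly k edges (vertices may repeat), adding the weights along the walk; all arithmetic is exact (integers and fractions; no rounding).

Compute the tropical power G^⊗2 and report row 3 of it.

G^⊗2:
  [-14, -11, ∞]
  [∞, 2, ∞]
  [-7, -4, 24]
Answer: row 3 of G^⊗2 = [-7, -4, 24]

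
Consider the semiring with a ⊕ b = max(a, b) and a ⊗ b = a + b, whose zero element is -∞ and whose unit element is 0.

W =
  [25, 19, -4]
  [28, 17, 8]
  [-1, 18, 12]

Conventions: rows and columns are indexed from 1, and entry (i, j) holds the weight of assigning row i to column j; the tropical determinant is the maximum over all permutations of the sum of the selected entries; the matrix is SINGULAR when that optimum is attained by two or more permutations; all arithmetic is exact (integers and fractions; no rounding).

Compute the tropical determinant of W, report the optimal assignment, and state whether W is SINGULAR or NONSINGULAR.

σ = (1, 2, 3): 25 + 17 + 12 = 54
σ = (1, 3, 2): 25 + 8 + 18 = 51
σ = (2, 1, 3): 19 + 28 + 12 = 59
σ = (2, 3, 1): 19 + 8 + (-1) = 26
σ = (3, 1, 2): (-4) + 28 + 18 = 42
σ = (3, 2, 1): (-4) + 17 + (-1) = 12
Optimal value attained by: σ = (2, 1, 3).
Answer: det⊕(W) = 59; verdict: NONSINGULAR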